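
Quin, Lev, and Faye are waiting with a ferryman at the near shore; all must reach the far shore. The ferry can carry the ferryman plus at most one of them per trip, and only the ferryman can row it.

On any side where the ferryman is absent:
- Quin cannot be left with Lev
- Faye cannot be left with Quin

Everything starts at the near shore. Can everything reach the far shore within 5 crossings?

No

Counting alone: the ferryman can take at most 1 across per trip to the far shore, so moving all 3 needs at least 3 loaded trips out, with a return between consecutive ones — at least 5 crossings.
The safety rule pushes this higher. Following every safe sequence of crossings, the most of the 3 that can be at the far shore as the ferry arrives there on crossing 5 is 2 — never all 3.
So the move cannot be finished within 5 crossings. (The shortest complete plan takes 7:)
1. Ferryman goes to the far shore with Quin.
2. Ferryman goes back to the near shore alone.
3. Ferryman goes to the far shore with Lev.
4. Ferryman goes back to the near shore with Quin.
5. Ferryman goes to the far shore with Faye.
6. Ferryman goes back to the near shore alone.
7. Ferryman goes to the far shore with Quin.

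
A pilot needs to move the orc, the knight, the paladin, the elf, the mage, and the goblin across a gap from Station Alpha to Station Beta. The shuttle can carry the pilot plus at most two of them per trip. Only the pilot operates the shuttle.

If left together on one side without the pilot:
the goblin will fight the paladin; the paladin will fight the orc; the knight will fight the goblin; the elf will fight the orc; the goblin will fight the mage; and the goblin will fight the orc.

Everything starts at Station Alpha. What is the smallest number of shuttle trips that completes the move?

9

Counting alone: the pilot can take at most 2 across per trip to Station Beta, so moving all 6 needs at least 3 loaded trips out, with a return between consecutive ones — at least 5 crossings.
The safety rule pushes this higher. Following every safe sequence of crossings, the most of the 6 that can be at Station Beta as the shuttle arrives there on crossings 5, 7 is 4, 5 respectively — never all 6.
So no plan with fewer than 9 crossings exists, and this one achieves 9:
1. Pilot goes to Station Beta with the goblin and the orc.
2. Pilot goes back to Station Alpha with the orc.
3. Pilot goes to Station Beta with the knight and the orc.
4. Pilot goes back to Station Alpha with the goblin.
5. Pilot goes to Station Beta with the mage and the paladin.
6. Pilot goes back to Station Alpha with the orc.
7. Pilot goes to Station Beta with the elf and the orc.
8. Pilot goes back to Station Alpha with the orc.
9. Pilot goes to Station Beta with the goblin and the orc.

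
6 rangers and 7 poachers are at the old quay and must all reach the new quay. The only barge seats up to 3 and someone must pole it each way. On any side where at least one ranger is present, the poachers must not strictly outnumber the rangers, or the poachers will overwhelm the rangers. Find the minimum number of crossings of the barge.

The poachers already outnumber the rangers at the old quay before anyone moves, so the starting position itself is disallowed.

impossible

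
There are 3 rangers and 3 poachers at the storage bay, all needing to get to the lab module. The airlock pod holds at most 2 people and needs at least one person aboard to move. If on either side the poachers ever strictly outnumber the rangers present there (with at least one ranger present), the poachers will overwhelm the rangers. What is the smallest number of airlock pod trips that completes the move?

11

Counting alone: each trip to the lab module takes at most 2 across and each return brings at least 1 back, so after t trips out (and t−1 returns) at most 2t − (t−1) of the 6 are across; that first reaches 6 at t = 5, so at least 9 crossings are needed.
The safety rule pushes this higher. Following every safe sequence of crossings, the most of the 6 that can be at the lab module as the airlock pod arrives there on crossing 9 is 5 — never all 6.
So no plan with fewer than 11 crossings exists, and this one achieves 11:
1. 2 poachers → the lab module.  (the storage bay: 3R 1P; the lab module: 0R 2P)
2. 1 poacher ← the storage bay.  (the storage bay: 3R 2P; the lab module: 0R 1P)
3. 2 poachers → the lab module.  (the storage bay: 3R 0P; the lab module: 0R 3P)
4. 1 poacher ← the storage bay.  (the storage bay: 3R 1P; the lab module: 0R 2P)
5. 2 rangers → the lab module.  (the storage bay: 1R 1P; the lab module: 2R 2P)
6. 1 ranger and 1 poacher ← the storage bay.  (the storage bay: 2R 2P; the lab module: 1R 1P)
7. 2 rangers → the lab module.  (the storage bay: 0R 2P; the lab module: 3R 1P)
8. 1 poacher ← the storage bay.  (the storage bay: 0R 3P; the lab module: 3R 0P)
9. 2 poachers → the lab module.  (the storage bay: 0R 1P; the lab module: 3R 2P)
10. 1 poacher ← the storage bay.  (the storage bay: 0R 2P; the lab module: 3R 1P)
11. 2 poachers → the lab module.  (the storage bay: 0R 0P; the lab module: 3R 3P)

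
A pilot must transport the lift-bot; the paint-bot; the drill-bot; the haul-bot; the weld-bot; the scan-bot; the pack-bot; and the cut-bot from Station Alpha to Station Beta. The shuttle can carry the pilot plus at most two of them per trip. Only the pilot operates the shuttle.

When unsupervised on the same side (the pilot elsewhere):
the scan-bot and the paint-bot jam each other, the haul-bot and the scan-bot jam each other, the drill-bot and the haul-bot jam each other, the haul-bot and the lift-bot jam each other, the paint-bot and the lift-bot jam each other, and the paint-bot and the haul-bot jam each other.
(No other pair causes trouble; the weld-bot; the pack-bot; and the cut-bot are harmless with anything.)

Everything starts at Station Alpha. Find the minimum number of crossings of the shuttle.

Counting alone: the pilot can take at most 2 across per trip to Station Beta, so moving all 8 needs at least 4 loaded trips out, with a return between consecutive ones — at least 7 crossings.
The safety rule pushes this higher. Following every safe sequence of crossings, the most of the 8 that can be at Station Beta as the shuttle arrives there on crossings 7, 9, 11 is 5, 6, 7 respectively — never all 8.
So no plan with fewer than 13 crossings exists, and this one achieves 13:
1. Pilot goes to Station Beta with the haul-bot and the paint-bot.  [Station Alpha: the cut-bot, the drill-bot, the lift-bot, the pack-bot, the scan-bot, the weld-bot | Station Beta: the haul-bot, the paint-bot]
2. Pilot goes back to Station Alpha with the paint-bot.  [Station Alpha: the cut-bot, the drill-bot, the lift-bot, the pack-bot, the paint-bot, the scan-bot, the weld-bot | Station Beta: the haul-bot]
3. Pilot goes to Station Beta with the lift-bot and the scan-bot.  [Station Alpha: the cut-bot, the drill-bot, the pack-bot, the paint-bot, the weld-bot | Station Beta: the haul-bot, the lift-bot, the scan-bot]
4. Pilot goes back to Station Alpha with the haul-bot.  [Station Alpha: the cut-bot, the drill-bot, the haul-bot, the pack-bot, the paint-bot, the weld-bot | Station Beta: the lift-bot, the scan-bot]
5. Pilot goes to Station Beta with the drill-bot and the paint-bot.  [Station Alpha: the cut-bot, the haul-bot, the pack-bot, the weld-bot | Station Beta: the drill-bot, the lift-bot, the paint-bot, the scan-bot]
6. Pilot goes back to Station Alpha with the paint-bot.  [Station Alpha: the cut-bot, the haul-bot, the pack-bot, the paint-bot, the weld-bot | Station Beta: the drill-bot, the lift-bot, the scan-bot]
7. Pilot goes to Station Beta with the paint-bot and the weld-bot.  [Station Alpha: the cut-bot, the haul-bot, the pack-bot | Station Beta: the drill-bot, the lift-bot, the paint-bot, the scan-bot, the weld-bot]
8. Pilot goes back to Station Alpha with the paint-bot.  [Station Alpha: the cut-bot, the haul-bot, the pack-bot, the paint-bot | Station Beta: the drill-bot, the lift-bot, the scan-bot, the weld-bot]
9. Pilot goes to Station Beta with the pack-bot and the paint-bot.  [Station Alpha: the cut-bot, the haul-bot | Station Beta: the drill-bot, the lift-bot, the pack-bot, the paint-bot, the scan-bot, the weld-bot]
10. Pilot goes back to Station Alpha with the paint-bot.  [Station Alpha: the cut-bot, the haul-bot, the paint-bot | Station Beta: the drill-bot, the lift-bot, the pack-bot, the scan-bot, the weld-bot]
11. Pilot goes to Station Beta with the cut-bot and the paint-bot.  [Station Alpha: the haul-bot | Station Beta: the cut-bot, the drill-bot, the lift-bot, the pack-bot, the paint-bot, the scan-bot, the weld-bot]
12. Pilot goes back to Station Alpha with the paint-bot.  [Station Alpha: the haul-bot, the paint-bot | Station Beta: the cut-bot, the drill-bot, the lift-bot, the pack-bot, the scan-bot, the weld-bot]
13. Pilot goes to Station Beta with the haul-bot and the paint-bot.  [Station Alpha: — | Station Beta: the cut-bot, the drill-bot, the haul-bot, the lift-bot, the pack-bot, the paint-bot, the scan-bot, the weld-bot]

13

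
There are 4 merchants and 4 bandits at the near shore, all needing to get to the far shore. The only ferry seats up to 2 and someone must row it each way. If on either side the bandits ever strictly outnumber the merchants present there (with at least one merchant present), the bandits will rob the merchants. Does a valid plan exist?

Following every safe sequence of crossings from the start, the most of the 8 that can be at the far shore as the ferry arrives there on crossings 1, 3, 5 is 2, 3, 4 respectively; the best ever achieved is 4 of 8.
From crossing 7 on, no configuration arises that was not already reachable earlier: only 11 distinct safe configurations (who is on which side, and where the ferry is) can ever be reached, none of them has everyone across, and every continuation just revisits them. They are: 0 merchants + 0 bandits across (ferry back at the start); 0 merchants + 1 bandit across (ferry there); 0 merchants + 1 bandit across (ferry back at the start); 0 merchants + 2 bandits across (ferry there); 0 merchants + 2 bandits across (ferry back at the start); 0 merchants + 3 bandits across (ferry there); 0 merchants + 3 bandits across (ferry back at the start); 0 merchants + 4 bandits across (ferry there); 1 merchant + 1 bandit across (ferry there); 1 merchant + 1 bandit across (ferry back at the start); 2 merchants + 2 bandits across (ferry there). So no valid plan exists.

No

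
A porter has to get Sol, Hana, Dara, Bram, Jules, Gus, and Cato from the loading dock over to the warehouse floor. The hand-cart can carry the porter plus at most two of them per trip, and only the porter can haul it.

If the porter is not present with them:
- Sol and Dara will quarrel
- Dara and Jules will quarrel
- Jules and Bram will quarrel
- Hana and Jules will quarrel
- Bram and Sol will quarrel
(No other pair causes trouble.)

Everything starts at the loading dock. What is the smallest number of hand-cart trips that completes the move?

9

Counting alone: the porter can take at most 2 across per trip to the warehouse floor, so moving all 7 needs at least 4 loaded trips out, with a return between consecutive ones — at least 7 crossings.
The safety rule pushes this higher. Following every safe sequence of crossings, the most of the 7 that can be at the warehouse floor as the hand-cart arrives there on crossing 7 is 6 — never all 7.
So no plan with fewer than 9 crossings exists, and this one achieves 9:
1. Porter goes to the warehouse floor with Jules and Sol.  [the loading dock: Bram, Cato, Dara, Gus, Hana | the warehouse floor: Jules, Sol]
2. Porter goes back to the loading dock alone.  [the loading dock: Bram, Cato, Dara, Gus, Hana | the warehouse floor: Jules, Sol]
3. Porter goes to the warehouse floor with Hana.  [the loading dock: Bram, Cato, Dara, Gus | the warehouse floor: Hana, Jules, Sol]
4. Porter goes back to the loading dock with Jules.  [the loading dock: Bram, Cato, Dara, Gus, Jules | the warehouse floor: Hana, Sol]
5. Porter goes to the warehouse floor with Bram and Dara.  [the loading dock: Cato, Gus, Jules | the warehouse floor: Bram, Dara, Hana, Sol]
6. Porter goes back to the loading dock with Sol.  [the loading dock: Cato, Gus, Jules, Sol | the warehouse floor: Bram, Dara, Hana]
7. Porter goes to the warehouse floor with Cato and Gus.  [the loading dock: Jules, Sol | the warehouse floor: Bram, Cato, Dara, Gus, Hana]
8. Porter goes back to the loading dock alone.  [the loading dock: Jules, Sol | the warehouse floor: Bram, Cato, Dara, Gus, Hana]
9. Porter goes to the warehouse floor with Jules and Sol.  [the loading dock: — | the warehouse floor: Bram, Cato, Dara, Gus, Hana, Jules, Sol]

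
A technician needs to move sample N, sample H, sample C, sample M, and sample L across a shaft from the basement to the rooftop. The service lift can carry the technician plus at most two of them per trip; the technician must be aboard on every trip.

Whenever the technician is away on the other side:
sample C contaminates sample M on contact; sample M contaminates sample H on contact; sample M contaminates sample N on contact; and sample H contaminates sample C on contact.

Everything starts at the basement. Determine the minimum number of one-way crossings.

7

Counting alone: the technician can take at most 2 across per trip to the rooftop, so moving all 5 needs at least 3 loaded trips out, with a return between consecutive ones — at least 5 crossings.
The safety rule pushes this higher. Following every safe sequence of crossings, the most of the 5 that can be at the rooftop as the service lift arrives there on crossing 5 is 4 — never all 5.
So no plan with fewer than 7 crossings exists, and this one achieves 7:
1. Technician goes to the rooftop with sample H and sample M.  [the basement: sample C, sample L, sample N | the rooftop: sample H, sample M]
2. Technician goes back to the basement with sample H.  [the basement: sample C, sample H, sample L, sample N | the rooftop: sample M]
3. Technician goes to the rooftop with sample H and sample N.  [the basement: sample C, sample L | the rooftop: sample H, sample M, sample N]
4. Technician goes back to the basement with sample M.  [the basement: sample C, sample L, sample M | the rooftop: sample H, sample N]
5. Technician goes to the rooftop with sample C and sample L.  [the basement: sample M | the rooftop: sample C, sample H, sample L, sample N]
6. Technician goes back to the basement with sample H.  [the basement: sample H, sample M | the rooftop: sample C, sample L, sample N]
7. Technician goes to the rooftop with sample H and sample M.  [the basement: — | the rooftop: sample C, sample H, sample L, sample M, sample N]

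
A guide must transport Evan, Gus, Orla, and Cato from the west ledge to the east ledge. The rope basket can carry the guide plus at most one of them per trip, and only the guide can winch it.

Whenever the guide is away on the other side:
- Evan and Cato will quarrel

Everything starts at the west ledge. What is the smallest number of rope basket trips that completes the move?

Counting alone: the guide can take at most 1 across per trip to the east ledge, so moving all 4 needs at least 4 loaded trips out, with a return between consecutive ones — at least 7 crossings.
The plan below uses exactly 7 crossings, so it is optimal:
1. Guide goes to the east ledge with Evan.
2. Guide goes back to the west ledge alone.
3. Guide goes to the east ledge with Gus.
4. Guide goes back to the west ledge alone.
5. Guide goes to the east ledge with Orla.
6. Guide goes back to the west ledge alone.
7. Guide goes to the east ledge with Cato.

7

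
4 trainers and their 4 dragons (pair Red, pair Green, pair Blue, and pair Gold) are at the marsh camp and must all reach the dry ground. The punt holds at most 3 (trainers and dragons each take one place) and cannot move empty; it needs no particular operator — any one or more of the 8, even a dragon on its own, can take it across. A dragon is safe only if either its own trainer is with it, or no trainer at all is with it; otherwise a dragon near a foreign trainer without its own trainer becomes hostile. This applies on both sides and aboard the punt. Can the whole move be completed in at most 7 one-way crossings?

No

Counting alone: each trip to the dry ground takes at most 3 across and each return brings at least 1 back, so after t trips out (and t−1 returns) at most 3t − (t−1) of the 8 are across; that first reaches 8 at t = 4, so at least 7 crossings are needed.
The safety rule pushes this higher. Following every safe sequence of crossings, the most of the 8 that can be at the dry ground as the punt arrives there on crossing 7 is 7 — never all 8.
So the move cannot be finished within 7 crossings. (The shortest complete plan takes 9:)
1. dragon Red and trainer Red cross → the dry ground.
2. trainer Red crosses ← the marsh camp.
3. dragon Green, trainer Green, and trainer Red cross → the dry ground.
4. dragon Red and trainer Red cross ← the marsh camp.
5. trainer Blue, trainer Gold, and trainer Red cross → the dry ground.
6. dragon Green crosses ← the marsh camp.
7. dragon Green and dragon Red cross → the dry ground.
8. dragon Red crosses ← the marsh camp.
9. dragon Blue, dragon Gold, and dragon Red cross → the dry ground.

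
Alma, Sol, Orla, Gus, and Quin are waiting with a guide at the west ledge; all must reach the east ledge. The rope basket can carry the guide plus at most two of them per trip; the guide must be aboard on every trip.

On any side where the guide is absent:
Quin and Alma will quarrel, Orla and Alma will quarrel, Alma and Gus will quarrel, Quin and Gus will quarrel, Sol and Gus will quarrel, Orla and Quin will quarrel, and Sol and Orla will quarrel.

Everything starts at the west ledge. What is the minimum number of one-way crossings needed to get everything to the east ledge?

impossible

Whatever the first load, the items left behind include a forbidden pair without the guide. No opening move is safe, so no plan exists.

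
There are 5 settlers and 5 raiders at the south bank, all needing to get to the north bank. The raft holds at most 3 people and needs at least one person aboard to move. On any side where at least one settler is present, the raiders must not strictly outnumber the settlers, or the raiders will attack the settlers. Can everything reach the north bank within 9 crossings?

No

Counting alone: each trip to the north bank takes at most 3 across and each return brings at least 1 back, so after t trips out (and t−1 returns) at most 3t − (t−1) of the 10 are across; that first reaches 10 at t = 5, so at least 9 crossings are needed.
The safety rule pushes this higher. Following every safe sequence of crossings, the most of the 10 that can be at the north bank as the raft arrives there on crossing 9 is 9 — never all 10.
So the move cannot be finished within 9 crossings. (The shortest complete plan takes 11:)
1. 2 raiders → the north bank.  (the south bank: 5S 3R; the north bank: 0S 2R)
2. 1 raider ← the south bank.  (the south bank: 5S 4R; the north bank: 0S 1R)
3. 3 raiders → the north bank.  (the south bank: 5S 1R; the north bank: 0S 4R)
4. 1 raider ← the south bank.  (the south bank: 5S 2R; the north bank: 0S 3R)
5. 3 settlers → the north bank.  (the south bank: 2S 2R; the north bank: 3S 3R)
6. 1 settler and 1 raider ← the south bank.  (the south bank: 3S 3R; the north bank: 2S 2R)
7. 3 settlers → the north bank.  (the south bank: 0S 3R; the north bank: 5S 2R)
8. 1 raider ← the south bank.  (the south bank: 0S 4R; the north bank: 5S 1R)
9. 2 raiders → the north bank.  (the south bank: 0S 2R; the north bank: 5S 3R)
10. 1 raider ← the south bank.  (the south bank: 0S 3R; the north bank: 5S 2R)
11. 3 raiders → the north bank.  (the south bank: 0S 0R; the north bank: 5S 5R)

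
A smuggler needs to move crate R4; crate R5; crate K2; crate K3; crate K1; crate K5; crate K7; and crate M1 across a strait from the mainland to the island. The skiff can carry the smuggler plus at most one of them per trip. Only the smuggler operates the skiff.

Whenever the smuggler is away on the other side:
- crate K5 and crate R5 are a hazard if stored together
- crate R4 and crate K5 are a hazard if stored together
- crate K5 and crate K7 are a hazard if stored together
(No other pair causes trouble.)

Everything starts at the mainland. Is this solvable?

No

Following every safe sequence of crossings from the start, the most of the 8 that can be at the island as the skiff arrives there on crossings 1, 3, 5, 7, 9, 11 is 1, 2, 3, 4, 5, 6 respectively; the best ever achieved is 6 of 8.
From crossing 13 on, no configuration arises that was not already reachable earlier: only 144 distinct safe configurations (who is on which side, and where the skiff is) can ever be reached, none of them has everyone across, and every continuation just revisits them. So no valid plan exists.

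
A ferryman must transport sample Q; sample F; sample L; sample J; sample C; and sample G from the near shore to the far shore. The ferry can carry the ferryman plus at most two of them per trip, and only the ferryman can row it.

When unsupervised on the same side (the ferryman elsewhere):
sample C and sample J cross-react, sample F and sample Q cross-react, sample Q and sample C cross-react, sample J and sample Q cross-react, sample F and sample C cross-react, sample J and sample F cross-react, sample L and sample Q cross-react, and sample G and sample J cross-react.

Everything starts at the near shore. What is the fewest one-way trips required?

Whatever the first load, the items left behind include a forbidden pair without the ferryman. No opening move is safe, so no plan exists.

impossible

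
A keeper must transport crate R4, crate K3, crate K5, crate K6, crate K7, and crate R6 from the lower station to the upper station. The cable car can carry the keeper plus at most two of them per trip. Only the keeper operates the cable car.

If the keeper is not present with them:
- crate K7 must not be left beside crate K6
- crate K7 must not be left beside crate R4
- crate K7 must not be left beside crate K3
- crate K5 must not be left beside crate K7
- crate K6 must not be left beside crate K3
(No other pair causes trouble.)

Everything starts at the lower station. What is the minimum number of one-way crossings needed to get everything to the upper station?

Counting alone: the keeper can take at most 2 across per trip to the upper station, so moving all 6 needs at least 3 loaded trips out, with a return between consecutive ones — at least 5 crossings.
The safety rule pushes this higher. Following every safe sequence of crossings, the most of the 6 that can be at the upper station as the cable car arrives there on crossings 5, 7 is 4, 5 respectively — never all 6.
So no plan with fewer than 9 crossings exists, and this one achieves 9:
1. Keeper goes to the upper station with crate K3 and crate K7.
2. Keeper goes back to the lower station with crate K3.
3. Keeper goes to the upper station with crate K3 and crate R4.
4. Keeper goes back to the lower station with crate K7.
5. Keeper goes to the upper station with crate K5 and crate K6.
6. Keeper goes back to the lower station with crate K3.
7. Keeper goes to the upper station with crate K3 and crate R6.
8. Keeper goes back to the lower station with crate K3.
9. Keeper goes to the upper station with crate K3 and crate K7.

9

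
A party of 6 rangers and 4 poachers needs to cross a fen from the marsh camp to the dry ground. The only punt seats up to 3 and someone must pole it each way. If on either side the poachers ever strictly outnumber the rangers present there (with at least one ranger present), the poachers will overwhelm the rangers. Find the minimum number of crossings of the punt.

9

Counting alone: each trip to the dry ground takes at most 3 across and each return brings at least 1 back, so after t trips out (and t−1 returns) at most 3t − (t−1) of the 10 are across; that first reaches 10 at t = 5, so at least 9 crossings are needed.
The plan below uses exactly 9 crossings, so it is optimal:
1. 2 poachers → the dry ground.  (the marsh camp: 6R 2P; the dry ground: 0R 2P)
2. 1 poacher ← the marsh camp.  (the marsh camp: 6R 3P; the dry ground: 0R 1P)
3. 3 poachers → the dry ground.  (the marsh camp: 6R 0P; the dry ground: 0R 4P)
4. 1 poacher ← the marsh camp.  (the marsh camp: 6R 1P; the dry ground: 0R 3P)
5. 3 rangers → the dry ground.  (the marsh camp: 3R 1P; the dry ground: 3R 3P)
6. 1 poacher ← the marsh camp.  (the marsh camp: 3R 2P; the dry ground: 3R 2P)
7. 1 ranger and 2 poachers → the dry ground.  (the marsh camp: 2R 0P; the dry ground: 4R 4P)
8. 1 poacher ← the marsh camp.  (the marsh camp: 2R 1P; the dry ground: 4R 3P)
9. 2 rangers and 1 poacher → the dry ground.  (the marsh camp: 0R 0P; the dry ground: 6R 4P)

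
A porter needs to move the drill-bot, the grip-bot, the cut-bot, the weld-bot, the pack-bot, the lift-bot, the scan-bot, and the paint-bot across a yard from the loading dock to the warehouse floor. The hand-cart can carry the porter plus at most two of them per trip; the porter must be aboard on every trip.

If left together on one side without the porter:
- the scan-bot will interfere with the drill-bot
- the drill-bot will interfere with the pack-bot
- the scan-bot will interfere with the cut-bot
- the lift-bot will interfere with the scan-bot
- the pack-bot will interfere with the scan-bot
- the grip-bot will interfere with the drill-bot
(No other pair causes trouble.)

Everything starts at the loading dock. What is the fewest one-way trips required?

13

Counting alone: the porter can take at most 2 across per trip to the warehouse floor, so moving all 8 needs at least 4 loaded trips out, with a return between consecutive ones — at least 7 crossings.
The safety rule pushes this higher. Following every safe sequence of crossings, the most of the 8 that can be at the warehouse floor as the hand-cart arrives there on crossings 7, 9, 11 is 5, 6, 7 respectively — never all 8.
So no plan with fewer than 13 crossings exists, and this one achieves 13:
1. Porter goes to the warehouse floor with the drill-bot and the scan-bot.  [the loading dock: the cut-bot, the grip-bot, the lift-bot, the pack-bot, the paint-bot, the weld-bot | the warehouse floor: the drill-bot, the scan-bot]
2. Porter goes back to the loading dock with the drill-bot.  [the loading dock: the cut-bot, the drill-bot, the grip-bot, the lift-bot, the pack-bot, the paint-bot, the weld-bot | the warehouse floor: the scan-bot]
3. Porter goes to the warehouse floor with the drill-bot and the grip-bot.  [the loading dock: the cut-bot, the lift-bot, the pack-bot, the paint-bot, the weld-bot | the warehouse floor: the drill-bot, the grip-bot, the scan-bot]
4. Porter goes back to the loading dock with the drill-bot.  [the loading dock: the cut-bot, the drill-bot, the lift-bot, the pack-bot, the paint-bot, the weld-bot | the warehouse floor: the grip-bot, the scan-bot]
5. Porter goes to the warehouse floor with the drill-bot and the weld-bot.  [the loading dock: the cut-bot, the lift-bot, the pack-bot, the paint-bot | the warehouse floor: the drill-bot, the grip-bot, the scan-bot, the weld-bot]
6. Porter goes back to the loading dock with the drill-bot.  [the loading dock: the cut-bot, the drill-bot, the lift-bot, the pack-bot, the paint-bot | the warehouse floor: the grip-bot, the scan-bot, the weld-bot]
7. Porter goes to the warehouse floor with the drill-bot and the paint-bot.  [the loading dock: the cut-bot, the lift-bot, the pack-bot | the warehouse floor: the drill-bot, the grip-bot, the paint-bot, the scan-bot, the weld-bot]
8. Porter goes back to the loading dock with the drill-bot.  [the loading dock: the cut-bot, the drill-bot, the lift-bot, the pack-bot | the warehouse floor: the grip-bot, the paint-bot, the scan-bot, the weld-bot]
9. Porter goes to the warehouse floor with the cut-bot and the pack-bot.  [the loading dock: the drill-bot, the lift-bot | the warehouse floor: the cut-bot, the grip-bot, the pack-bot, the paint-bot, the scan-bot, the weld-bot]
10. Porter goes back to the loading dock with the scan-bot.  [the loading dock: the drill-bot, the lift-bot, the scan-bot | the warehouse floor: the cut-bot, the grip-bot, the pack-bot, the paint-bot, the weld-bot]
11. Porter goes to the warehouse floor with the drill-bot and the lift-bot.  [the loading dock: the scan-bot | the warehouse floor: the cut-bot, the drill-bot, the grip-bot, the lift-bot, the pack-bot, the paint-bot, the weld-bot]
12. Porter goes back to the loading dock with the drill-bot.  [the loading dock: the drill-bot, the scan-bot | the warehouse floor: the cut-bot, the grip-bot, the lift-bot, the pack-bot, the paint-bot, the weld-bot]
13. Porter goes to the warehouse floor with the drill-bot and the scan-bot.  [the loading dock: — | the warehouse floor: the cut-bot, the drill-bot, the grip-bot, the lift-bot, the pack-bot, the paint-bot, the scan-bot, the weld-bot]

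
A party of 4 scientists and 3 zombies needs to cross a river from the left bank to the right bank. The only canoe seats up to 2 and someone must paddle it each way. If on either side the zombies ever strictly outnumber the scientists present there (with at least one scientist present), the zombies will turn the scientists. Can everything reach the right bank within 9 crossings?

Counting alone: each trip to the right bank takes at most 2 across and each return brings at least 1 back, so after t trips out (and t−1 returns) at most 2t − (t−1) of the 7 are across; that first reaches 7 at t = 6, so at least 11 crossings are needed.
Since 9 < 11, 9 crossings cannot be enough. (The shortest complete plan in fact takes 11:)
1. 2 zombies → the right bank.  (the left bank: 4S 1Z; the right bank: 0S 2Z)
2. 1 zombie ← the left bank.  (the left bank: 4S 2Z; the right bank: 0S 1Z)
3. 2 zombies → the right bank.  (the left bank: 4S 0Z; the right bank: 0S 3Z)
4. 1 zombie ← the left bank.  (the left bank: 4S 1Z; the right bank: 0S 2Z)
5. 2 scientists → the right bank.  (the left bank: 2S 1Z; the right bank: 2S 2Z)
6. 1 zombie ← the left bank.  (the left bank: 2S 2Z; the right bank: 2S 1Z)
7. 1 scientist and 1 zombie → the right bank.  (the left bank: 1S 1Z; the right bank: 3S 2Z)
8. 1 scientist ← the left bank.  (the left bank: 2S 1Z; the right bank: 2S 2Z)
9. 1 scientist and 1 zombie → the right bank.  (the left bank: 1S 0Z; the right bank: 3S 3Z)
10. 1 zombie ← the left bank.  (the left bank: 1S 1Z; the right bank: 3S 2Z)
11. 1 scientist and 1 zombie → the right bank.  (the left bank: 0S 0Z; the right bank: 4S 3Z)

No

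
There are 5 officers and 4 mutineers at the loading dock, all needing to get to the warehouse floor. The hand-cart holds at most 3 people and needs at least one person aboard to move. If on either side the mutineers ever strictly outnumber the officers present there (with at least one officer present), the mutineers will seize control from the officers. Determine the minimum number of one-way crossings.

Counting alone: each trip to the warehouse floor takes at most 3 across and each return brings at least 1 back, so after t trips out (and t−1 returns) at most 3t − (t−1) of the 9 are across; that first reaches 9 at t = 4, so at least 7 crossings are needed.
The plan below uses exactly 7 crossings, so it is optimal:
1. 3 mutineers → the warehouse floor.  (the loading dock: 5O 1M; the warehouse floor: 0O 3M)
2. 1 mutineer ← the loading dock.  (the loading dock: 5O 2M; the warehouse floor: 0O 2M)
3. 3 officers → the warehouse floor.  (the loading dock: 2O 2M; the warehouse floor: 3O 2M)
4. 1 officer ← the loading dock.  (the loading dock: 3O 2M; the warehouse floor: 2O 2M)
5. 2 officers and 1 mutineer → the warehouse floor.  (the loading dock: 1O 1M; the warehouse floor: 4O 3M)
6. 1 officer ← the loading dock.  (the loading dock: 2O 1M; the warehouse floor: 3O 3M)
7. 2 officers and 1 mutineer → the warehouse floor.  (the loading dock: 0O 0M; the warehouse floor: 5O 4M)

7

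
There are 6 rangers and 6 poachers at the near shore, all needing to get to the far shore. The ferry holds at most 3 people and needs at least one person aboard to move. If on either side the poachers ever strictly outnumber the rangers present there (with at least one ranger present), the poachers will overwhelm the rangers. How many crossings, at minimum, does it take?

Following every safe sequence of crossings from the start, the most of the 12 that can be at the far shore as the ferry arrives there on crossings 1, 3, 5 is 3, 5, 6 respectively; the best ever achieved is 6 of 12.
From crossing 7 on, no configuration arises that was not already reachable earlier: only 17 distinct safe configurations (who is on which side, and where the ferry is) can ever be reached, none of them has everyone across, and every continuation just revisits them. They are: 0 rangers + 0 poachers across (ferry back at the start); 0 rangers + 1 poacher across (ferry there); 0 rangers + 1 poacher across (ferry back at the start); 0 rangers + 2 poachers across (ferry there); 0 rangers + 2 poachers across (ferry back at the start); 0 rangers + 3 poachers across (ferry there); 0 rangers + 3 poachers across (ferry back at the start); 0 rangers + 4 poachers across (ferry there); 0 rangers + 4 poachers across (ferry back at the start); 0 rangers + 5 poachers across (ferry there); 0 rangers + 5 poachers across (ferry back at the start); 0 rangers + 6 poachers across (ferry there); 1 ranger + 1 poacher across (ferry there); 1 ranger + 1 poacher across (ferry back at the start); 2 rangers + 2 poachers across (ferry there); 2 rangers + 2 poachers across (ferry back at the start); 3 rangers + 3 poachers across (ferry there). So no valid plan exists.

impossible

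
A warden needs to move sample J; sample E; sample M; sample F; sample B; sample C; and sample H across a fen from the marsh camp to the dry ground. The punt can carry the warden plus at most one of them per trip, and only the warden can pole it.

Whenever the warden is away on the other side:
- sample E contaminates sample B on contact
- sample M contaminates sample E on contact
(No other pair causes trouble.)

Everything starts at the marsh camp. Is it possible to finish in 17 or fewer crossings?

Yes

Yes — this plan uses 15 crossings (≤ 17):
1. Warden goes to the dry ground with sample E.  [the marsh camp: sample B, sample C, sample F, sample H, sample J, sample M | the dry ground: sample E]
2. Warden goes back to the marsh camp alone.  [the marsh camp: sample B, sample C, sample F, sample H, sample J, sample M | the dry ground: sample E]
3. Warden goes to the dry ground with sample J.  [the marsh camp: sample B, sample C, sample F, sample H, sample M | the dry ground: sample E, sample J]
4. Warden goes back to the marsh camp alone.  [the marsh camp: sample B, sample C, sample F, sample H, sample M | the dry ground: sample E, sample J]
5. Warden goes to the dry ground with sample M.  [the marsh camp: sample B, sample C, sample F, sample H | the dry ground: sample E, sample J, sample M]
6. Warden goes back to the marsh camp with sample E.  [the marsh camp: sample B, sample C, sample E, sample F, sample H | the dry ground: sample J, sample M]
7. Warden goes to the dry ground with sample B.  [the marsh camp: sample C, sample E, sample F, sample H | the dry ground: sample B, sample J, sample M]
8. Warden goes back to the marsh camp alone.  [the marsh camp: sample C, sample E, sample F, sample H | the dry ground: sample B, sample J, sample M]
9. Warden goes to the dry ground with sample F.  [the marsh camp: sample C, sample E, sample H | the dry ground: sample B, sample F, sample J, sample M]
10. Warden goes back to the marsh camp alone.  [the marsh camp: sample C, sample E, sample H | the dry ground: sample B, sample F, sample J, sample M]
11. Warden goes to the dry ground with sample C.  [the marsh camp: sample E, sample H | the dry ground: sample B, sample C, sample F, sample J, sample M]
12. Warden goes back to the marsh camp alone.  [the marsh camp: sample E, sample H | the dry ground: sample B, sample C, sample F, sample J, sample M]
13. Warden goes to the dry ground with sample H.  [the marsh camp: sample E | the dry ground: sample B, sample C, sample F, sample H, sample J, sample M]
14. Warden goes back to the marsh camp alone.  [the marsh camp: sample E | the dry ground: sample B, sample C, sample F, sample H, sample J, sample M]
15. Warden goes to the dry ground with sample E.  [the marsh camp: — | the dry ground: sample B, sample C, sample E, sample F, sample H, sample J, sample M]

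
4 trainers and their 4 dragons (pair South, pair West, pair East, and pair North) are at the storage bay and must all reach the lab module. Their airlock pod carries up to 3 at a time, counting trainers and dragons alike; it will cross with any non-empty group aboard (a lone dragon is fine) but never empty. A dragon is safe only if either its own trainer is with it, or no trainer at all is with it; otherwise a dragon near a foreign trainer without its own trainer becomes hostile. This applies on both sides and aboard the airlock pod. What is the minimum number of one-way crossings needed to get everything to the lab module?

9

Counting alone: each trip to the lab module takes at most 3 across and each return brings at least 1 back, so after t trips out (and t−1 returns) at most 3t − (t−1) of the 8 are across; that first reaches 8 at t = 4, so at least 7 crossings are needed.
The safety rule pushes this higher. Following every safe sequence of crossings, the most of the 8 that can be at the lab module as the airlock pod arrives there on crossing 7 is 7 — never all 8.
So no plan with fewer than 9 crossings exists, and this one achieves 9:
1. dragon South and trainer South cross → the lab module.
2. trainer South crosses ← the storage bay.
3. dragon West, trainer South, and trainer West cross → the lab module.
4. dragon South and trainer South cross ← the storage bay.
5. trainer East, trainer North, and trainer South cross → the lab module.
6. dragon West crosses ← the storage bay.
7. dragon South and dragon West cross → the lab module.
8. dragon South crosses ← the storage bay.
9. dragon East, dragon North, and dragon South cross → the lab module.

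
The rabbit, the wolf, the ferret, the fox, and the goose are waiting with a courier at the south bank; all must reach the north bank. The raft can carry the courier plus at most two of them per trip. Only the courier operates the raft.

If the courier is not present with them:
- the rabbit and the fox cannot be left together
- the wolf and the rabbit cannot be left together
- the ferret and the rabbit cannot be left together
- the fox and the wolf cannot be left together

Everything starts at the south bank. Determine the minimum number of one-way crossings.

Counting alone: the courier can take at most 2 across per trip to the north bank, so moving all 5 needs at least 3 loaded trips out, with a return between consecutive ones — at least 5 crossings.
The safety rule pushes this higher. Following every safe sequence of crossings, the most of the 5 that can be at the north bank as the raft arrives there on crossing 5 is 4 — never all 5.
So no plan with fewer than 7 crossings exists, and this one achieves 7:
1. Courier goes to the north bank with the rabbit and the wolf.  [the south bank: the ferret, the fox, the goose | the north bank: the rabbit, the wolf]
2. Courier goes back to the south bank with the rabbit.  [the south bank: the ferret, the fox, the goose, the rabbit | the north bank: the wolf]
3. Courier goes to the north bank with the ferret and the rabbit.  [the south bank: the fox, the goose | the north bank: the ferret, the rabbit, the wolf]
4. Courier goes back to the south bank with the rabbit.  [the south bank: the fox, the goose, the rabbit | the north bank: the ferret, the wolf]
5. Courier goes to the north bank with the goose and the rabbit.  [the south bank: the fox | the north bank: the ferret, the goose, the rabbit, the wolf]
6. Courier goes back to the south bank with the rabbit.  [the south bank: the fox, the rabbit | the north bank: the ferret, the goose, the wolf]
7. Courier goes to the north bank with the fox and the rabbit.  [the south bank: — | the north bank: the ferret, the fox, the goose, the rabbit, the wolf]

7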